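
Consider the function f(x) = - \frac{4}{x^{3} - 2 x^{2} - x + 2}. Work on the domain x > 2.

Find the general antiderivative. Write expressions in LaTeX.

The denominator factors as \left(x - 2\right) \left(x - 1\right) \left(x + 1\right); partial fractions split f into directly integrable pieces: - \frac{2}{3 \left(x + 1\right)} + \frac{2}{x - 1} - \frac{4}{3 \left(x - 2\right)}.
Check: d/dx[- \frac{4 \log{\left(x - 2 \right)}}{3} + 2 \log{\left(x - 1 \right)} - \frac{2 \log{\left(x + 1 \right)}}{3}] = - \frac{4}{x^{3} - 2 x^{2} - x + 2} = f(x).

F(x) = - \frac{4 \log{\left(x - 2 \right)}}{3} + 2 \log{\left(x - 1 \right)} - \frac{2 \log{\left(x + 1 \right)}}{3} + C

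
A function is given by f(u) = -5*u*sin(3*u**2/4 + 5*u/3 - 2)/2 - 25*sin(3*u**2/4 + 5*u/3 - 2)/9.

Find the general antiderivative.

The substitution w = 3*u**2/4 + 5*u/3 - 2 works: f is exactly (dF/dw)*(dw/du) for that inner function.
Check: d/du[5*cos(3*u**2/4 + 5*u/3 - 2)/3] = -5*u*sin(3*u**2/4 + 5*u/3 - 2)/2 - 25*sin(3*u**2/4 + 5*u/3 - 2)/9 = f(u).

F(u) = 5*cos(3*u**2/4 + 5*u/3 - 2)/3 + C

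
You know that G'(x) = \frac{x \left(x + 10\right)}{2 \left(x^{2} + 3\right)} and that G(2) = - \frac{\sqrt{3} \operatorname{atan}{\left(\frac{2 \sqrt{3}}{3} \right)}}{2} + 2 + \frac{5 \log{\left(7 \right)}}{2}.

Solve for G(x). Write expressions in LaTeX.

G(x) = \frac{x + 5 \log{\left(x^{2} + 3 \right)} - \sqrt{3} \operatorname{atan}{\left(\frac{\sqrt{3} x}{3} \right)} + 2}{2}

For G(x) to be correct, d/dx[G] must agree with the stated G'(x) identically.
A general antiderivative is \frac{x}{2} + \frac{5 \log{\left(x^{2} + 3 \right)}}{2} - \frac{\sqrt{3} \operatorname{atan}{\left(\frac{\sqrt{3} x}{3} \right)}}{2} + C.
The condition gives C = - \frac{\sqrt{3} \operatorname{atan}{\left(\frac{2 \sqrt{3}}{3} \right)}}{2} + 2 + \frac{5 \log{\left(7 \right)}}{2} - (- \frac{\sqrt{3} \operatorname{atan}{\left(\frac{2 \sqrt{3}}{3} \right)}}{2} + 1 + \frac{5 \log{\left(7 \right)}}{2}) = 1.
So G(x) = \frac{x + 5 \log{\left(x^{2} + 3 \right)} - \sqrt{3} \operatorname{atan}{\left(\frac{\sqrt{3} x}{3} \right)} + 2}{2}.
Check: d/dx[\frac{x + 5 \log{\left(x^{2} + 3 \right)} - \sqrt{3} \operatorname{atan}{\left(\frac{\sqrt{3} x}{3} \right)} + 2}{2}] = \frac{x^{2} + 10 x}{2 x^{2} + 6}, which equals G'(x).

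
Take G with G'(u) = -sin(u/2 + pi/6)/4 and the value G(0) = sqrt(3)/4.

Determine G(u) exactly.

Recover the given G'(u) by differentiating a candidate G(u); any mismatch rules it out.
A general antiderivative is cos(u/2 + pi/6)/2 + C.
The condition gives C = sqrt(3)/4 - (sqrt(3)/4) = 0.
So G(u) = cos(u/2 + pi/6)/2.
Check: d/du[cos(u/2 + pi/6)/2] = -sin(u/2 + pi/6)/4 = G'(u).

G(u) = cos(u/2 + pi/6)/2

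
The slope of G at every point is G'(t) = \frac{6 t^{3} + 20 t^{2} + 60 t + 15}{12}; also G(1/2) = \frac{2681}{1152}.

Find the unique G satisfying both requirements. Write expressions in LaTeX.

G(t) = \frac{t^{4}}{8} + \frac{5 t^{3}}{9} + \frac{5 t^{2}}{2} + \frac{5 t}{4} + 1

A first test for any G(t): its t-derivative must equal the given G'(t).
A general antiderivative is \frac{t^{4}}{8} + \frac{5 t^{3}}{9} + \frac{5 t^{2}}{2} + \frac{5 t}{4} + C.
The condition gives C = \frac{2681}{1152} - (\frac{1529}{1152}) = 1.
So G(t) = \frac{t^{4}}{8} + \frac{5 t^{3}}{9} + \frac{5 t^{2}}{2} + \frac{5 t}{4} + 1.
Check: d/dt[\frac{t^{4}}{8} + \frac{5 t^{3}}{9} + \frac{5 t^{2}}{2} + \frac{5 t}{4} + 1] = \frac{t^{3}}{2} + \frac{5 t^{2}}{3} + 5 t + \frac{5}{4}, which equals G'(t).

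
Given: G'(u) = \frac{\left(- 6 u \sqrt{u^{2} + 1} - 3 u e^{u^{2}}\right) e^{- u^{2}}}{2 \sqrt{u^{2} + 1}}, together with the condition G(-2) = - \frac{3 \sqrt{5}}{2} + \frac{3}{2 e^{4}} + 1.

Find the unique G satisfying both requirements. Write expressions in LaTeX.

Since d/du undoes antidifferentiation here, G(u) must give back the stated G'(u).
A general antiderivative is - \frac{3 \sqrt{u^{2} + 1}}{2} + \frac{3 e^{- u^{2}}}{2} + C.
The condition gives C = - \frac{3 \sqrt{5}}{2} + \frac{3}{2 e^{4}} + 1 - (- \frac{3 \sqrt{5}}{2} + \frac{3}{2 e^{4}}) = 1.
So G(u) = \frac{\left(- 3 \sqrt{u^{2} + 1} e^{u^{2}} + 2 e^{u^{2}} + 3\right) e^{- u^{2}}}{2}.
Check: d/du[\frac{\left(- 3 \sqrt{u^{2} + 1} e^{u^{2}} + 2 e^{u^{2}} + 3\right) e^{- u^{2}}}{2}] = \frac{\left(- 6 u \sqrt{u^{2} + 1} - 3 u e^{u^{2}}\right) e^{- u^{2}}}{2 \sqrt{u^{2} + 1}} = G'(u).

G(u) = \frac{\left(- 3 \sqrt{u^{2} + 1} e^{u^{2}} + 2 e^{u^{2}} + 3\right) e^{- u^{2}}}{2}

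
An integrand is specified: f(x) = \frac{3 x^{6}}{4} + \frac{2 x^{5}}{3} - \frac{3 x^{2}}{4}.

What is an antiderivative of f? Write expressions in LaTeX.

An antiderivative is F(x) = \frac{x^{3} \left(27 x^{4} + 28 x^{3} - 63\right)}{252}.

The integrand splits into summands that can be handled one at a time.
Check: d/dx[\frac{x^{3} \left(27 x^{4} + 28 x^{3} - 63\right)}{252}] = \frac{3 x^{6}}{4} + \frac{2 x^{5}}{3} - \frac{3 x^{2}}{4} = f(x).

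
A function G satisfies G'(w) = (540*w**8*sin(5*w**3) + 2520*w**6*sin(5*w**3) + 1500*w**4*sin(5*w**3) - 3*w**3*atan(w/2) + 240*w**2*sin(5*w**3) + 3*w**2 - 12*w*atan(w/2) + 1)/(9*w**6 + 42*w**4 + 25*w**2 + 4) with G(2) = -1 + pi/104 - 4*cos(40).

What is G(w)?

G(w) = -4*cos(5*w**3) - 1 + atan(w/2)/(6*w**2 + 2)

For G(w) to be correct, d/dw[G] must agree with the stated G'(w) identically.
A general antiderivative is -4*cos(5*w**3) + atan(w/2)/(4*(3*w**2/2 + 1/2)) + C.
The condition gives C = -1 + pi/104 - 4*cos(40) - (pi/104 - 4*cos(40)) = -1.
So G(w) = -4*cos(5*w**3) - 1 + atan(w/2)/(6*w**2 + 2).
Check: d/dw[-4*cos(5*w**3) - 1 + atan(w/2)/(6*w**2 + 2)] = (540*w**8*sin(5*w**3) + 2520*w**6*sin(5*w**3) + 1500*w**4*sin(5*w**3) - 3*w**3*atan(w/2) + 240*w**2*sin(5*w**3) + 3*w**2 - 12*w*atan(w/2) + 1)/(9*w**6 + 42*w**4 + 25*w**2 + 4) = G'(w).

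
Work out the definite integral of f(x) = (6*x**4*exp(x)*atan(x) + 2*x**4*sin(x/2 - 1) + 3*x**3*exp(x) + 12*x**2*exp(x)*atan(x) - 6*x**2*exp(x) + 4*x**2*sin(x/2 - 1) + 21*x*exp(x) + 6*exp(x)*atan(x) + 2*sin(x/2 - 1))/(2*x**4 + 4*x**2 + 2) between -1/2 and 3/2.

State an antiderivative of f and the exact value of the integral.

A candidate is checked by its d/dx: the result must match f(x).
F(x) = (6*x**2*exp(x)*atan(x) - 4*x**2*cos(x/2 - 1) + 3*x*exp(x) + 6*exp(x)*atan(x) - 9*exp(x) - 4*cos(x/2 - 1))/(2*x**2 + 2) is an antiderivative of f.
Check: d/dx[(6*x**2*exp(x)*atan(x) - 4*x**2*cos(x/2 - 1) + 3*x*exp(x) + 6*exp(x)*atan(x) - 9*exp(x) - 4*cos(x/2 - 1))/(2*x**2 + 2)] = (6*x**4*exp(x)*atan(x) + 2*x**4*sin(x/2 - 1) + 3*x**3*exp(x) + 12*x**2*exp(x)*atan(x) - 6*x**2*exp(x) + 4*x**2*sin(x/2 - 1) + 21*x*exp(x) + 6*exp(x)*atan(x) + 2*sin(x/2 - 1))/(2*x**4 + 4*x**2 + 2) = f(x).
F(3/2) = -9*exp(3/2)/13 - 2*cos(1/4) + 3*exp(3/2)*atan(3/2); F(-1/2) = -21*exp(-1/2)/5 - 3*exp(-1/2)*atan(1/2) - 2*cos(5/4).
Integral = F(3/2) - F(-1/2) = -9*exp(3/2)/13 - 2*cos(1/4) + 2*cos(5/4) + 3*exp(-1/2)*atan(1/2) + 21*exp(-1/2)/5 + 3*exp(3/2)*atan(3/2).

Antiderivative: F(x) = (6*x**2*exp(x)*atan(x) - 4*x**2*cos(x/2 - 1) + 3*x*exp(x) + 6*exp(x)*atan(x) - 9*exp(x) - 4*cos(x/2 - 1))/(2*x**2 + 2); value = -9*exp(3/2)/13 - 2*cos(1/4) + 2*cos(5/4) + 3*exp(-1/2)*atan(1/2) + 21*exp(-1/2)/5 + 3*exp(3/2)*atan(3/2)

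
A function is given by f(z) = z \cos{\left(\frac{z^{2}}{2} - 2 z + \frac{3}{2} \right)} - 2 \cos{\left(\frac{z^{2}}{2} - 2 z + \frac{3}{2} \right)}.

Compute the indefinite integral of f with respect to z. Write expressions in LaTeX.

f matches the chain-rule pattern g'(h)*h' with inner function h(z) = \frac{z^{2}}{2} - 2 z + \frac{3}{2}; substituting u = h(z) collapses the integral.
Check: d/dz[\sin{\left(\frac{z^{2}}{2} - 2 z + \frac{3}{2} \right)}] = z \cos{\left(\frac{z^{2}}{2} - 2 z + \frac{3}{2} \right)} - 2 \cos{\left(\frac{z^{2}}{2} - 2 z + \frac{3}{2} \right)} = f(z).

F(z) = \sin{\left(\frac{z^{2}}{2} - 2 z + \frac{3}{2} \right)} + C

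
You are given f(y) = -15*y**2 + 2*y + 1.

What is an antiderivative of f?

The integrand splits into summands that can be handled one at a time.
Check: d/dy[-5*y**3 + y**2 + y] = -15*y**2 + 2*y + 1 = f(y).

An antiderivative is F(y) = -5*y**3 + y**2 + y.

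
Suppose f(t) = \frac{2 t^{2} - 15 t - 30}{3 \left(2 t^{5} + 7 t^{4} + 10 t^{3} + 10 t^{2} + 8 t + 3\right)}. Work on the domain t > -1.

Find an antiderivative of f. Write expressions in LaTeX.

Factor the denominator (3 \left(t + 1\right)^{2} \left(2 t + 3\right) \left(t^{2} + 1\right)) and decompose: f = \frac{126 t + 19}{78 \left(t^{2} + 1\right)} - \frac{16}{13 \left(2 t + 3\right)} - \frac{1}{t + 1} - \frac{13}{6 \left(t + 1\right)^{2}}; each piece integrates to a log, atan, or power term.
Check: d/dt[- \log{\left(t + 1 \right)} - \frac{8 \log{\left(t + \frac{3}{2} \right)}}{13} + \frac{21 \log{\left(t^{2} + 1 \right)}}{26} + \frac{19 \operatorname{atan}{\left(t \right)}}{78} + \frac{13}{6 t + 6}] = \frac{2 t^{2} - 15 t - 30}{6 t^{5} + 21 t^{4} + 30 t^{3} + 30 t^{2} + 24 t + 9}, which equals f(t).

An antiderivative is F(t) = - \log{\left(t + 1 \right)} - \frac{8 \log{\left(t + \frac{3}{2} \right)}}{13} + \frac{21 \log{\left(t^{2} + 1 \right)}}{26} + \frac{19 \operatorname{atan}{\left(t \right)}}{78} + \frac{13}{6 t + 6}.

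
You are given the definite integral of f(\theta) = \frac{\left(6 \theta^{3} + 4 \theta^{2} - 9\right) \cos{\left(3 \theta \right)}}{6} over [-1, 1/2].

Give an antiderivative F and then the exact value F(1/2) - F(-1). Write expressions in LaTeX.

Antiderivative: F(\theta) = \frac{\theta^{3} \sin{\left(3 \theta \right)}}{3} + \frac{2 \theta^{2} \sin{\left(3 \theta \right)}}{9} + \frac{\theta^{2} \cos{\left(3 \theta \right)}}{3} - \frac{2 \theta \sin{\left(3 \theta \right)}}{9} + \frac{4 \theta \cos{\left(3 \theta \right)}}{27} - \frac{89 \sin{\left(3 \theta \right)}}{162} - \frac{2 \cos{\left(3 \theta \right)}}{27}; value = - \frac{365 \sin{\left(\frac{3}{2} \right)}}{648} - \frac{71 \sin{\left(3 \right)}}{162} + \frac{\cos{\left(\frac{3}{2} \right)}}{12} - \frac{\cos{\left(3 \right)}}{9}

Check any antiderivative F(\theta) by computing F'(\theta) and comparing it with f(\theta).
F(\theta) = \frac{\theta^{3} \sin{\left(3 \theta \right)}}{3} + \frac{2 \theta^{2} \sin{\left(3 \theta \right)}}{9} + \frac{\theta^{2} \cos{\left(3 \theta \right)}}{3} - \frac{2 \theta \sin{\left(3 \theta \right)}}{9} + \frac{4 \theta \cos{\left(3 \theta \right)}}{27} - \frac{89 \sin{\left(3 \theta \right)}}{162} - \frac{2 \cos{\left(3 \theta \right)}}{27} is an antiderivative of f.
Check: d/d\theta[\frac{\theta^{3} \sin{\left(3 \theta \right)}}{3} + \frac{2 \theta^{2} \sin{\left(3 \theta \right)}}{9} + \frac{\theta^{2} \cos{\left(3 \theta \right)}}{3} - \frac{2 \theta \sin{\left(3 \theta \right)}}{9} + \frac{4 \theta \cos{\left(3 \theta \right)}}{27} - \frac{89 \sin{\left(3 \theta \right)}}{162} - \frac{2 \cos{\left(3 \theta \right)}}{27}] = \theta^{3} \cos{\left(3 \theta \right)} + \frac{2 \theta^{2} \cos{\left(3 \theta \right)}}{3} - \frac{3 \cos{\left(3 \theta \right)}}{2}, which equals f(\theta).
F(1/2) = - \frac{365 \sin{\left(\frac{3}{2} \right)}}{648} + \frac{\cos{\left(\frac{3}{2} \right)}}{12}; F(-1) = \frac{\cos{\left(3 \right)}}{9} + \frac{71 \sin{\left(3 \right)}}{162}.
Integral = F(1/2) - F(-1) = - \frac{365 \sin{\left(\frac{3}{2} \right)}}{648} - \frac{71 \sin{\left(3 \right)}}{162} + \frac{\cos{\left(\frac{3}{2} \right)}}{12} - \frac{\cos{\left(3 \right)}}{9}.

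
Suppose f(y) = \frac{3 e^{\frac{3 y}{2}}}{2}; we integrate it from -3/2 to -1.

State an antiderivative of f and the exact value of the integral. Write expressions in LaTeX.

Differentiate the proposed F(y) back; it has to land on f(y) exactly.
F(y) = e^{\frac{3 y}{2}} is an antiderivative of f.
Check: d/dy[e^{\frac{3 y}{2}}] = \frac{3 e^{\frac{3 y}{2}}}{2} = f(y).
F(-1) = e^{- \frac{3}{2}}; F(-3/2) = e^{- \frac{9}{4}}.
Integral = F(-1) - F(-3/2) = - \frac{1}{e^{\frac{9}{4}}} + e^{- \frac{3}{2}}.

Antiderivative: F(y) = e^{\frac{3 y}{2}}; value = - \frac{1}{e^{\frac{9}{4}}} + e^{- \frac{3}{2}}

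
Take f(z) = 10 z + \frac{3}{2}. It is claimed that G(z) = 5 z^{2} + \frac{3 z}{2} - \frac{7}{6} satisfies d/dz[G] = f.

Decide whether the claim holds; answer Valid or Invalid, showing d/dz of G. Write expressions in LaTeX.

Valid. The derivative of G reproduces f.

d/dz[G] = 10 z + \frac{3}{2}
This equals f(z) exactly, so the claim holds.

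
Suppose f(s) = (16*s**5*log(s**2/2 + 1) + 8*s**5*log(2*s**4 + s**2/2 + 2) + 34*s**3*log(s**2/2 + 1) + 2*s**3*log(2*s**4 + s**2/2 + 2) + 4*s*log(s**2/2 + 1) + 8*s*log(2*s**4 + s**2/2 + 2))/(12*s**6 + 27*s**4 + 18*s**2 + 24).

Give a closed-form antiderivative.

An antiderivative is F(s) = log(s**2/2 + 1)*log(2*s**4 + s**2/2 + 2)/3.

f has the shape u'v + uv' for u = log(s**2/2 + 1)/3 and v = log(2*s**4 + s**2/2 + 2) — it is the derivative of the product u*v.
Check: d/ds[log(s**2/2 + 1)*log(2*s**4 + s**2/2 + 2)/3] = (16*s**5*log(s**2/2 + 1) + 8*s**5*log(2*s**4 + s**2/2 + 2) + 34*s**3*log(s**2/2 + 1) + 2*s**3*log(2*s**4 + s**2/2 + 2) + 4*s*log(s**2/2 + 1) + 8*s*log(2*s**4 + s**2/2 + 2))/(12*s**6 + 27*s**4 + 18*s**2 + 24) = f(s).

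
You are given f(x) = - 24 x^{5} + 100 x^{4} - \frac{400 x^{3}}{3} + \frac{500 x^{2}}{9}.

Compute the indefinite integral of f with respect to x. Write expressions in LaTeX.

f matches the chain-rule pattern g'(h)*h' with inner function h(x) = - x^{2} + \frac{5 x}{3}; substituting u = h(x) collapses the integral.
Check: d/dx[- 4 x^{6} + 20 x^{5} - \frac{100 x^{4}}{3} + \frac{500 x^{3}}{27}] = - 24 x^{5} + 100 x^{4} - \frac{400 x^{3}}{3} + \frac{500 x^{2}}{9} = f(x).

F(x) = - 4 x^{6} + 20 x^{5} - \frac{100 x^{4}}{3} + \frac{500 x^{3}}{27} + C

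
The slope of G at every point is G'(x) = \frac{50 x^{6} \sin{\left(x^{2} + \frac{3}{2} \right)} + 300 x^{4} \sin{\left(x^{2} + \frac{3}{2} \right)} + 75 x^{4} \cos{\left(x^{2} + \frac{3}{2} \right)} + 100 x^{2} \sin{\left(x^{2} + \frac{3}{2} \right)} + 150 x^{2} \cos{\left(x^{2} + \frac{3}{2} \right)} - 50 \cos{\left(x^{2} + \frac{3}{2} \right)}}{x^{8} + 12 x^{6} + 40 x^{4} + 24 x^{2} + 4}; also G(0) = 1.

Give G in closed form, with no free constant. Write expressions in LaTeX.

Any candidate G(x) must reproduce the stated G'(x) exactly.
A general antiderivative is - \frac{25 x \cos{\left(x^{2} + \frac{3}{2} \right)}}{2 \left(\frac{x^{4}}{2} + 3 x^{2} + 1\right)} + C.
The condition gives C = 1 - (0) = 1.
So G(x) = \frac{x^{4} + 6 x^{2} - 25 x \cos{\left(x^{2} + \frac{3}{2} \right)} + 2}{x^{4} + 6 x^{2} + 2}.
Check: d/dx[\frac{x^{4} + 6 x^{2} - 25 x \cos{\left(x^{2} + \frac{3}{2} \right)} + 2}{x^{4} + 6 x^{2} + 2}] = \frac{50 x^{6} \sin{\left(x^{2} + \frac{3}{2} \right)} + 300 x^{4} \sin{\left(x^{2} + \frac{3}{2} \right)} + 75 x^{4} \cos{\left(x^{2} + \frac{3}{2} \right)} + 100 x^{2} \sin{\left(x^{2} + \frac{3}{2} \right)} + 150 x^{2} \cos{\left(x^{2} + \frac{3}{2} \right)} - 50 \cos{\left(x^{2} + \frac{3}{2} \right)}}{x^{8} + 12 x^{6} + 40 x^{4} + 24 x^{2} + 4} = G'(x).

G(x) = \frac{x^{4} + 6 x^{2} - 25 x \cos{\left(x^{2} + \frac{3}{2} \right)} + 2}{x^{4} + 6 x^{2} + 2}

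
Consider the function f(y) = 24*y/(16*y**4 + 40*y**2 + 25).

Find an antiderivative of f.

The substitution u = 2*y**2 + 5/2 works: f is exactly (dF/du)*(du/dy) for that inner function.
Check: d/dy[-3/(2*(2*y**2 + 5/2))] = 24*y/(16*y**4 + 40*y**2 + 25) = f(y).

An antiderivative is F(y) = -3/(2*(2*y**2 + 5/2)).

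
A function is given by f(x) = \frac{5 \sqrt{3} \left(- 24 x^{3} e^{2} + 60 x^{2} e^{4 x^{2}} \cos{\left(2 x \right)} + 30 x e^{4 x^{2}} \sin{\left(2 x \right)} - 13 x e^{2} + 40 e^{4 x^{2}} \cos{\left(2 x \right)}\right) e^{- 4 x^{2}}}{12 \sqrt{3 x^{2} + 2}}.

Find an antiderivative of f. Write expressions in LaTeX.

An antiderivative is F(x) = \frac{25 \sqrt{x^{2} + \frac{2}{3}} \sin{\left(2 x \right)}}{2} + \frac{5 \sqrt{x^{2} + \frac{2}{3}} e^{2} e^{- 4 x^{2}}}{4}.

f has the shape u'v + uv' for u = - \frac{5 \sqrt{x^{2} + \frac{2}{3}}}{2} and v = - \frac{e^{2 - 4 x^{2}}}{2} - 5 \sin{\left(2 x \right)} — it is the derivative of the product u*v.
Check: d/dx[\frac{25 \sqrt{x^{2} + \frac{2}{3}} \sin{\left(2 x \right)}}{2} + \frac{5 \sqrt{x^{2} + \frac{2}{3}} e^{2} e^{- 4 x^{2}}}{4}] = \frac{- 120 \sqrt{3} x^{3} \sqrt{3 x^{2} + 2} e^{2} + 300 \sqrt{3} x^{2} \sqrt{3 x^{2} + 2} e^{4 x^{2}} \cos{\left(2 x \right)} + 150 \sqrt{3} x \sqrt{3 x^{2} + 2} e^{4 x^{2}} \sin{\left(2 x \right)} - 65 \sqrt{3} x \sqrt{3 x^{2} + 2} e^{2} + 200 \sqrt{3} \sqrt{3 x^{2} + 2} e^{4 x^{2}} \cos{\left(2 x \right)}}{36 x^{2} e^{4 x^{2}} + 24 e^{4 x^{2}}}, which equals f(x).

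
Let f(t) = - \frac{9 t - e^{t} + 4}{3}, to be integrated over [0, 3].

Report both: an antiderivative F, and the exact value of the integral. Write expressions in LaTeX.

Differentiate the proposed F(t) back; it has to land on f(t) exactly.
F(t) = - \frac{3 t^{2}}{2} - \frac{4 t}{3} + \frac{e^{t}}{3} is an antiderivative of f.
Check: d/dt[- \frac{3 t^{2}}{2} - \frac{4 t}{3} + \frac{e^{t}}{3}] = - 3 t + \frac{e^{t}}{3} - \frac{4}{3}, which equals f(t).
F(3) = - \frac{35}{2} + \frac{e^{3}}{3}; F(0) = \frac{1}{3}.
Integral = F(3) - F(0) = - \frac{107}{6} + \frac{e^{3}}{3}.

Antiderivative: F(t) = - \frac{3 t^{2}}{2} - \frac{4 t}{3} + \frac{e^{t}}{3}; value = - \frac{107}{6} + \frac{e^{3}}{3}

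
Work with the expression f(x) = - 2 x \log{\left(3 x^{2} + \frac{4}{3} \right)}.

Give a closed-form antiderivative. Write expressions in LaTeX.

A first test for any F(x): its x-derivative must equal f(x) identically.
Check: d/dx[- \frac{9 x^{2} \log{\left(3 x^{2} + \frac{4}{3} \right)} - 9 x^{2} + 4 \log{\left(9 x^{2} + 4 \right)}}{9}] = - 2 x \log{\left(3 x^{2} + \frac{4}{3} \right)} = f(x).

An antiderivative is F(x) = - \frac{9 x^{2} \log{\left(3 x^{2} + \frac{4}{3} \right)} - 9 x^{2} + 4 \log{\left(9 x^{2} + 4 \right)}}{9}.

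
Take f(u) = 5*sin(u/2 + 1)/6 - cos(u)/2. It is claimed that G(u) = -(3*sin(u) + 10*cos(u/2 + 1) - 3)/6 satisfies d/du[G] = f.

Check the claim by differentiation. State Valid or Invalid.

Valid - the claim checks out under differentiation.

d/du[G] = 5*sin(u/2 + 1)/6 - cos(u)/2
This equals f(u) exactly, so the claim holds.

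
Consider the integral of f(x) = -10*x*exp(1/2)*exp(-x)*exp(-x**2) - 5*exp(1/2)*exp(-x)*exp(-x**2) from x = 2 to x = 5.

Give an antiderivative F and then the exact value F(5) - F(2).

The substitution u = -x**2 - x + 1/2 works: f is exactly (dF/du)*(du/dx) for that inner function.
F(x) = 5*exp(-x**2 - x + 1/2) is an antiderivative of f.
Check: d/dx[5*exp(-x**2 - x + 1/2)] = (-10*x - 5)*exp(1/2)*exp(-x)*exp(-x**2), which equals f(x).
F(5) = 5*exp(-59/2); F(2) = 5*exp(-11/2).
Integral = F(5) - F(2) = -5*exp(-11/2) + 5*exp(-59/2).

Antiderivative: F(x) = 5*exp(-x**2 - x + 1/2); value = -5*exp(-11/2) + 5*exp(-59/2)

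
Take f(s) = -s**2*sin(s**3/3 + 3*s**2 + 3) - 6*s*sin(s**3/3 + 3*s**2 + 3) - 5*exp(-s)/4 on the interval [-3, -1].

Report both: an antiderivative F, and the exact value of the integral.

Integrate term by term and add the pieces.
F(s) = cos(s**3/3 + 3*s**2 + 3) + 5*exp(-s)/4 is an antiderivative of f.
Check: d/ds[cos(s**3/3 + 3*s**2 + 3) + 5*exp(-s)/4] = (-4*s**2*exp(s)*sin(s**3/3 + 3*s**2 + 3) - 24*s*exp(s)*sin(s**3/3 + 3*s**2 + 3) - 5)*exp(-s)/4, which equals f(s).
F(-1) = cos(17/3) + 5*exp(1)/4; F(-3) = cos(21) + 5*exp(3)/4.
Integral = F(-1) - F(-3) = -5*exp(3)/4 - cos(21) + cos(17/3) + 5*exp(1)/4.

Antiderivative: F(s) = cos(s**3/3 + 3*s**2 + 3) + 5*exp(-s)/4; value = -5*exp(3)/4 - cos(21) + cos(17/3) + 5*exp(1)/4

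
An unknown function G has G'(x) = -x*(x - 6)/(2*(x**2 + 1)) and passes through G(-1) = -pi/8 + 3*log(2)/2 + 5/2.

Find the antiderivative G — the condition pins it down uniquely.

G(x) = -x/2 + 3*log(x**2 + 1)/2 + atan(x)/2 + 2

A first test for any G(x): its x-derivative must equal the given G'(x).
A general antiderivative is -x/2 + 3*log(x**2 + 1)/2 + atan(x)/2 + C.
The condition gives C = -pi/8 + 3*log(2)/2 + 5/2 - (-pi/8 + 1/2 + 3*log(2)/2) = 2.
So G(x) = -x/2 + 3*log(x**2 + 1)/2 + atan(x)/2 + 2.
Check: d/dx[-x/2 + 3*log(x**2 + 1)/2 + atan(x)/2 + 2] = (-x**2 + 6*x)/(2*x**2 + 2), which equals G'(x).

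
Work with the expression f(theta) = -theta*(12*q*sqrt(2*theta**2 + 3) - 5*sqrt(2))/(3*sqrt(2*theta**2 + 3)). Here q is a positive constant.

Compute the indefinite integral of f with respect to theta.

Recover f(theta) by differentiating a candidate F(theta); any mismatch rules it out.
Check: d/dtheta[sqrt(2)*(-6*sqrt(2)*q*theta**2 + 5*sqrt(2*theta**2 + 3))/6] = (-12*q*theta*sqrt(2*theta**2 + 3) + 5*sqrt(2)*theta)/(3*sqrt(2*theta**2 + 3)), which equals f(theta).

F(theta) = sqrt(2)*(-6*sqrt(2)*q*theta**2 + 5*sqrt(2*theta**2 + 3))/6 + C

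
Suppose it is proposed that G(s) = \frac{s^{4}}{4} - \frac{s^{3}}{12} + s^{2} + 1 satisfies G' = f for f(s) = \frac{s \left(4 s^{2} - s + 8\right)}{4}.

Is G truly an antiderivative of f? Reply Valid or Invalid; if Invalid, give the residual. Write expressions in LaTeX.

d/ds[G] = s^{3} - \frac{s^{2}}{4} + 2 s
This equals f(s) exactly, so the claim holds.

Valid - the claim checks out under differentiation.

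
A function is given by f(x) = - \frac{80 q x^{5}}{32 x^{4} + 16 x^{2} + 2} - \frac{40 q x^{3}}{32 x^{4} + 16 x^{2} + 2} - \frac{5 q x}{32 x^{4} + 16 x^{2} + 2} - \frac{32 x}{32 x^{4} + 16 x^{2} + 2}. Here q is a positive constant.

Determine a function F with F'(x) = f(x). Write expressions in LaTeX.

An antiderivative is F(x) = - \frac{5 q x^{2}}{4} + \frac{2}{4 x^{2} + 1}.

The integrand splits into summands that can be handled one at a time.
Check: d/dx[- \frac{5 q x^{2}}{4} + \frac{2}{4 x^{2} + 1}] = \frac{- 80 q x^{5} - 40 q x^{3} - 5 q x - 32 x}{32 x^{4} + 16 x^{2} + 2}, which equals f(x).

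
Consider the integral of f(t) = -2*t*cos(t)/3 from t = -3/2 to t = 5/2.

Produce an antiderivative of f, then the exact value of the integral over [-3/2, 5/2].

A candidate is checked by its d/dt: the result must match f(t).
F(t) = 2*(-t*sin(t) - cos(t))/3 is an antiderivative of f.
Check: d/dt[2*(-t*sin(t) - cos(t))/3] = -2*t*cos(t)/3 = f(t).
F(5/2) = -5*sin(5/2)/3 - 2*cos(5/2)/3; F(-3/2) = -sin(3/2) - 2*cos(3/2)/3.
Integral = F(5/2) - F(-3/2) = -5*sin(5/2)/3 + 2*cos(3/2)/3 - 2*cos(5/2)/3 + sin(3/2).

Antiderivative: F(t) = 2*(-t*sin(t) - cos(t))/3; value = -5*sin(5/2)/3 + 2*cos(3/2)/3 - 2*cos(5/2)/3 + sin(3/2)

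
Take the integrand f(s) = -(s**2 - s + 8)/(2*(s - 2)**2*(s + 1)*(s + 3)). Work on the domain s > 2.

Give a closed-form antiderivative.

An antiderivative is F(s) = (7*(s - 2)*log(s - 2) - 25*(s - 2)*log(s + 1) + 18*(s - 2)*log(s + 3) + 30)/(90*(s - 2)).

The denominator factors as 2*(s - 2)**2*(s + 1)*(s + 3); partial fractions split f into directly integrable pieces: 1/(5*(s + 3)) - 5/(18*(s + 1)) + 7/(90*(s - 2)) - 1/(3*(s - 2)**2).
Check: d/ds[(7*(s - 2)*log(s - 2) - 25*(s - 2)*log(s + 1) + 18*(s - 2)*log(s + 3) + 30)/(90*(s - 2))] = (-s**2 + s - 8)/(2*s**4 - 18*s**2 + 8*s + 24), which equals f(s).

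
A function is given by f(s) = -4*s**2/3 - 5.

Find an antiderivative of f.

Any candidate F(s) must reproduce f(s) exactly when differentiated.
Check: d/ds[-4*s**3/9 - 5*s] = -4*s**2/3 - 5 = f(s).

An antiderivative is F(s) = -4*s**3/9 - 5*s.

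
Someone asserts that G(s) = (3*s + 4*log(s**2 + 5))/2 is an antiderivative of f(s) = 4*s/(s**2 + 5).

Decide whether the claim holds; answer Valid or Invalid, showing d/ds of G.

d/ds[G] = (3*s**2 + 8*s + 15)/(2*s**2 + 10)
d/ds[G] - f(s) = 3/2 != 0.

Invalid: d/ds[G] - f = 3/2, which is not 0.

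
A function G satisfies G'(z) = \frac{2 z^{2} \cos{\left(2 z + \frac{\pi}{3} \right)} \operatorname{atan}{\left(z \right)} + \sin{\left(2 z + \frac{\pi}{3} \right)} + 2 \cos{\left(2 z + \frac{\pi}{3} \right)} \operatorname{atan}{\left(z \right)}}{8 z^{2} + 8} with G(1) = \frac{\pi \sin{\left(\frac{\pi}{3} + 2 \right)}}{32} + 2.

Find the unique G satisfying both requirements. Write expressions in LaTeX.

G'(z) has the shape u'v + uv' for u = \frac{\operatorname{atan}{\left(z \right)}}{8} and v = \sin{\left(2 z + \frac{\pi}{3} \right)} — it is the derivative of the product u*v.
A general antiderivative is \frac{\sin{\left(2 z + \frac{\pi}{3} \right)} \operatorname{atan}{\left(z \right)}}{8} + C.
The condition gives C = \frac{\pi \sin{\left(\frac{\pi}{3} + 2 \right)}}{32} + 2 - (\frac{\pi \sin{\left(\frac{\pi}{3} + 2 \right)}}{32}) = 2.
So G(z) = \frac{\sin{\left(2 z + \frac{\pi}{3} \right)} \operatorname{atan}{\left(z \right)}}{8} + 2.
Check: d/dz[\frac{\sin{\left(2 z + \frac{\pi}{3} \right)} \operatorname{atan}{\left(z \right)}}{8} + 2] = \frac{2 z^{2} \cos{\left(2 z + \frac{\pi}{3} \right)} \operatorname{atan}{\left(z \right)} + \sin{\left(2 z + \frac{\pi}{3} \right)} + 2 \cos{\left(2 z + \frac{\pi}{3} \right)} \operatorname{atan}{\left(z \right)}}{8 z^{2} + 8} = G'(z).

G(z) = \frac{\sin{\left(2 z + \frac{\pi}{3} \right)} \operatorname{atan}{\left(z \right)}}{8} + 2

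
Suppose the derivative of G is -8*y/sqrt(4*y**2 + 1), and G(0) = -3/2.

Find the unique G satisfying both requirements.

G'(y) matches the chain-rule pattern g'(h)*h' with inner function h(y) = 4*y**2 + 1; substituting u = h(y) collapses the integral.
A general antiderivative is -2*sqrt(4*y**2 + 1) + C.
The condition gives C = -3/2 - (-2) = 1/2.
So G(y) = 1/2 - 2*sqrt(4*y**2 + 1).
Check: d/dy[1/2 - 2*sqrt(4*y**2 + 1)] = -8*y/sqrt(4*y**2 + 1) = G'(y).

G(y) = 1/2 - 2*sqrt(4*y**2 + 1)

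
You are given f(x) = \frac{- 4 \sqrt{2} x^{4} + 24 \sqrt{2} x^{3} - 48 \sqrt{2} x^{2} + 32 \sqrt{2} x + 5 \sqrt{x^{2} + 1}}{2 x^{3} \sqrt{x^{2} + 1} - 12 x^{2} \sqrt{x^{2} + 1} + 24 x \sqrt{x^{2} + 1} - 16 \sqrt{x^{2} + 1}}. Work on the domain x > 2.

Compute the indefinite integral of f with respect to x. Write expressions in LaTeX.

A candidate is checked by its d/dx: the result must match f(x).
Check: d/dx[- \frac{8 \sqrt{2} x^{2} \sqrt{x^{2} + 1} - 32 \sqrt{2} x \sqrt{x^{2} + 1} + 32 \sqrt{2} \sqrt{x^{2} + 1} + 5}{4 \left(x - 2\right)^{2}}] = \frac{- 4 \sqrt{2} x^{4} + 24 \sqrt{2} x^{3} - 48 \sqrt{2} x^{2} + 32 \sqrt{2} x + 5 \sqrt{x^{2} + 1}}{2 x^{3} \sqrt{x^{2} + 1} - 12 x^{2} \sqrt{x^{2} + 1} + 24 x \sqrt{x^{2} + 1} - 16 \sqrt{x^{2} + 1}} = f(x).

F(x) = - \frac{8 \sqrt{2} x^{2} \sqrt{x^{2} + 1} - 32 \sqrt{2} x \sqrt{x^{2} + 1} + 32 \sqrt{2} \sqrt{x^{2} + 1} + 5}{4 \left(x - 2\right)^{2}} + C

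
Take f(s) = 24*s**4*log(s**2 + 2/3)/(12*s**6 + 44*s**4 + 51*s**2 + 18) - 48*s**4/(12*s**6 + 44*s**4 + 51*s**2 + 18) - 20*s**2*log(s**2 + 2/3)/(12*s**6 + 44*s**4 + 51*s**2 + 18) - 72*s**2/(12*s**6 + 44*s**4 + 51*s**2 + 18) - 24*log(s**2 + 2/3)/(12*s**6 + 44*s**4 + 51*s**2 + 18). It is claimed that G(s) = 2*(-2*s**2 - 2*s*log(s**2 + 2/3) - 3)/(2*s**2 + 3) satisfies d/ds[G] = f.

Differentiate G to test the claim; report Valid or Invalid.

Valid: G'(s) = f(s).

d/ds[G] = (24*s**4*log(s**2 + 2/3) - 48*s**4 - 20*s**2*log(s**2 + 2/3) - 72*s**2 - 24*log(s**2 + 2/3))/(12*s**6 + 44*s**4 + 51*s**2 + 18)
This equals f(s) exactly, so the claim holds.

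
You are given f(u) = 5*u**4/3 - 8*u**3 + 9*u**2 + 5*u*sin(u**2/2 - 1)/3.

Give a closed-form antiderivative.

The integrand splits into summands that can be handled one at a time.
Check: d/du[u**5/3 - 2*u**4 + 3*u**3 - 5*cos(u**2/2 - 1)/3] = 5*u**4/3 - 8*u**3 + 9*u**2 + 5*u*sin(u**2/2 - 1)/3 = f(u).

An antiderivative is F(u) = u**5/3 - 2*u**4 + 3*u**3 - 5*cos(u**2/2 - 1)/3.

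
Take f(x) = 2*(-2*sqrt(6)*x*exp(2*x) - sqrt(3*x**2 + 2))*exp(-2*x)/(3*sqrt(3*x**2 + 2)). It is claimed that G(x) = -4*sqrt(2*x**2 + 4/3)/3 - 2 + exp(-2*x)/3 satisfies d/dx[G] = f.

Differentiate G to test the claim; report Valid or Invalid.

Valid - the claim checks out under differentiation.

d/dx[G] = (-4*sqrt(6)*x*exp(2*x) - 2*sqrt(3*x**2 + 2))*exp(-2*x)/(3*sqrt(3*x**2 + 2))
This equals f(x) exactly, so the claim holds.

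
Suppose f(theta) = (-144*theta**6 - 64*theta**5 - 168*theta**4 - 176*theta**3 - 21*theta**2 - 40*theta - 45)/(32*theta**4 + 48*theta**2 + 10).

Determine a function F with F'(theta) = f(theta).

An antiderivative is F(theta) = (-6*theta**3 - 4*theta**2 + 6*theta - 5*log(2*theta**2 + 5/2) - 12*atan(2*theta) - 3)/4.

An antiderivative F(theta) passes only if d/dtheta[F] lands on f(theta) exactly.
Check: d/dtheta[(-6*theta**3 - 4*theta**2 + 6*theta - 5*log(2*theta**2 + 5/2) - 12*atan(2*theta) - 3)/4] = (-144*theta**6 - 64*theta**5 - 168*theta**4 - 176*theta**3 - 21*theta**2 - 40*theta - 45)/(32*theta**4 + 48*theta**2 + 10) = f(theta).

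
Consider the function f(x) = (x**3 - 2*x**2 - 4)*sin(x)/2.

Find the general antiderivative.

An antiderivative F(x) passes only if d/dx[F] lands on f(x) exactly.
Check: d/dx[-x**3*cos(x)/2 + 3*x**2*sin(x)/2 + x**2*cos(x) - 2*x*sin(x) + 3*x*cos(x) - 3*sin(x)] = x**3*sin(x)/2 - x**2*sin(x) - 2*sin(x), which equals f(x).

F(x) = -x**3*cos(x)/2 + 3*x**2*sin(x)/2 + x**2*cos(x) - 2*x*sin(x) + 3*x*cos(x) - 3*sin(x) + C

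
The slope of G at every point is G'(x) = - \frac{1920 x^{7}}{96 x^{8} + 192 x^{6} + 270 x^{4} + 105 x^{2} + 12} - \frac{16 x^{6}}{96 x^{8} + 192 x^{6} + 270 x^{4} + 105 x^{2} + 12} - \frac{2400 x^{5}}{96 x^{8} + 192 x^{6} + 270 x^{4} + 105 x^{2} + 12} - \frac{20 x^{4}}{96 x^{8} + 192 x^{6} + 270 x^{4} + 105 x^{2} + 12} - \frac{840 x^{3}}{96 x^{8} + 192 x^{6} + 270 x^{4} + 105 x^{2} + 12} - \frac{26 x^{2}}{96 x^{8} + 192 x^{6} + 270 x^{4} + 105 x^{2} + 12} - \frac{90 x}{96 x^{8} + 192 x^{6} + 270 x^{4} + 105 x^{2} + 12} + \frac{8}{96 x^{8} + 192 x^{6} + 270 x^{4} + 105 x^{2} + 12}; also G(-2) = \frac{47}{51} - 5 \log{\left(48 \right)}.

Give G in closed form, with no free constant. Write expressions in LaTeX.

G(x) = - \frac{60 x^{2} \log{\left(2 x^{4} + 3 x^{2} + 4 \right)} - 12 x^{2} - 2 x + 15 \log{\left(2 x^{4} + 3 x^{2} + 4 \right)} - 3}{3 \left(4 x^{2} + 1\right)}

Integrate term by term and add the pieces.
A general antiderivative is \frac{x}{3 \left(2 x^{2} + \frac{1}{2}\right)} - 5 \log{\left(2 x^{4} + 3 x^{2} + 4 \right)} + C.
The condition gives C = \frac{47}{51} - 5 \log{\left(48 \right)} - (- 5 \log{\left(48 \right)} - \frac{4}{51}) = 1.
So G(x) = - \frac{60 x^{2} \log{\left(2 x^{4} + 3 x^{2} + 4 \right)} - 12 x^{2} - 2 x + 15 \log{\left(2 x^{4} + 3 x^{2} + 4 \right)} - 3}{3 \left(4 x^{2} + 1\right)}.
Check: d/dx[- \frac{60 x^{2} \log{\left(2 x^{4} + 3 x^{2} + 4 \right)} - 12 x^{2} - 2 x + 15 \log{\left(2 x^{4} + 3 x^{2} + 4 \right)} - 3}{3 \left(4 x^{2} + 1\right)}] = \frac{- 1920 x^{7} - 16 x^{6} - 2400 x^{5} - 20 x^{4} - 840 x^{3} - 26 x^{2} - 90 x + 8}{96 x^{8} + 192 x^{6} + 270 x^{4} + 105 x^{2} + 12}, which equals G'(x).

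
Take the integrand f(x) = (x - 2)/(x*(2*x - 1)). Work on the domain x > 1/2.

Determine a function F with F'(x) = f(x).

The denominator factors as x*(2*x - 1); partial fractions split f into directly integrable pieces: -3/(2*x - 1) + 2/x.
Check: d/dx[2*log(x) - 3*log(x - 1/2)/2] = (x - 2)/(2*x**2 - x), which equals f(x).

An antiderivative is F(x) = 2*log(x) - 3*log(x - 1/2)/2.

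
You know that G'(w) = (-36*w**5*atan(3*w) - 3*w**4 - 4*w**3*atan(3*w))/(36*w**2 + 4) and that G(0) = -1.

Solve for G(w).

G(w) = (-w**4*atan(3*w) - 4)/4

Recognize the product-rule pattern: G'(w) = u'v + uv' with u = -w**4/4, v = atan(3*w), so integration by parts undoes it.
A general antiderivative is -w**4*atan(3*w)/4 + C.
The condition gives C = -1 - (0) = -1.
So G(w) = (-w**4*atan(3*w) - 4)/4.
Check: d/dw[(-w**4*atan(3*w) - 4)/4] = (-36*w**5*atan(3*w) - 3*w**4 - 4*w**3*atan(3*w))/(36*w**2 + 4) = G'(w).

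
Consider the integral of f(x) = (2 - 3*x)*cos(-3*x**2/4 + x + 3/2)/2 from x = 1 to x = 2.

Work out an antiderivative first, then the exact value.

The substitution u = -3*x**2/4 + x + 3/2 works: f is exactly (dF/du)*(du/dx) for that inner function.
F(x) = sin(-3*x**2/4 + x + 3/2) is an antiderivative of f.
Check: d/dx[sin(-3*x**2/4 + x + 3/2)] = -3*x*cos(-3*x**2/4 + x + 3/2)/2 + cos(-3*x**2/4 + x + 3/2), which equals f(x).
F(2) = sin(1/2); F(1) = sin(7/4).
Integral = F(2) - F(1) = -sin(7/4) + sin(1/2).

Antiderivative: F(x) = sin(-3*x**2/4 + x + 3/2); value = -sin(7/4) + sin(1/2)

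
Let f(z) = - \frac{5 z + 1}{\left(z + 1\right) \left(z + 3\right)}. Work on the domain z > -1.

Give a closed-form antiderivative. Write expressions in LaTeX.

Factor the denominator (\left(z + 1\right) \left(z + 3\right)) and decompose: f = - \frac{7}{z + 3} + \frac{2}{z + 1}; each piece integrates to a log, atan, or power term.
Check: d/dz[2 \log{\left(z + 1 \right)} - 7 \log{\left(z + 3 \right)}] = \frac{- 5 z - 1}{z^{2} + 4 z + 3}, which equals f(z).

An antiderivative is F(z) = 2 \log{\left(z + 1 \right)} - 7 \log{\left(z + 3 \right)}.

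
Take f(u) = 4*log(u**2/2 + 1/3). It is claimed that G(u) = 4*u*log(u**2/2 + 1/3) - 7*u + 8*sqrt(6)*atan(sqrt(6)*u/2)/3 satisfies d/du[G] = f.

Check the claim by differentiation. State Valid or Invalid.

d/du[G] = 4*log(3*u**2 + 2) - 4*log(6) + 1
d/du[G] - f(u) = 1 != 0.

Invalid: d/du[G] - f = 1, which is not 0.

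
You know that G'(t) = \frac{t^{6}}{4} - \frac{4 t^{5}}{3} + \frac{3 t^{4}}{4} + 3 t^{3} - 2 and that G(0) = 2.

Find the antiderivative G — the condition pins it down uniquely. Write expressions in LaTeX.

G(t) = \frac{t^{7}}{28} - \frac{2 t^{6}}{9} + \frac{3 t^{5}}{20} + \frac{3 t^{4}}{4} - 2 t + 2

The integrand splits into summands that can be handled one at a time.
A general antiderivative is \frac{t^{7}}{28} - \frac{2 t^{6}}{9} + \frac{3 t^{5}}{20} + \frac{3 t^{4}}{4} - 2 t + C.
The condition gives C = 2 - (0) = 2.
So G(t) = \frac{t^{7}}{28} - \frac{2 t^{6}}{9} + \frac{3 t^{5}}{20} + \frac{3 t^{4}}{4} - 2 t + 2.
Check: d/dt[\frac{t^{7}}{28} - \frac{2 t^{6}}{9} + \frac{3 t^{5}}{20} + \frac{3 t^{4}}{4} - 2 t + 2] = \frac{t^{6}}{4} - \frac{4 t^{5}}{3} + \frac{3 t^{4}}{4} + 3 t^{3} - 2 = G'(t).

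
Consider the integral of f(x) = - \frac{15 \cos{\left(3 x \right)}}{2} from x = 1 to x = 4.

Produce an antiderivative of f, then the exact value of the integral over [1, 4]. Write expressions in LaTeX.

Antiderivative: F(x) = - \frac{5 \sin{\left(3 x \right)}}{2}; value = \frac{5 \sin{\left(3 \right)}}{2} - \frac{5 \sin{\left(12 \right)}}{2}

A candidate is checked by its d/dx: the result must match f(x).
F(x) = - \frac{5 \sin{\left(3 x \right)}}{2} is an antiderivative of f.
Check: d/dx[- \frac{5 \sin{\left(3 x \right)}}{2}] = - \frac{15 \cos{\left(3 x \right)}}{2} = f(x).
F(4) = - \frac{5 \sin{\left(12 \right)}}{2}; F(1) = - \frac{5 \sin{\left(3 \right)}}{2}.
Integral = F(4) - F(1) = \frac{5 \sin{\left(3 \right)}}{2} - \frac{5 \sin{\left(12 \right)}}{2}.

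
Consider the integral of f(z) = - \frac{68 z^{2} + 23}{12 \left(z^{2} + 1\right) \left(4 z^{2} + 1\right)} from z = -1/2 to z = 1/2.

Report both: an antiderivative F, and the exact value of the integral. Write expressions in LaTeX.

Antiderivative: F(z) = \frac{- 15 \operatorname{atan}{\left(z \right)} - 4 \operatorname{atan}{\left(2 z \right)}}{12}; value = - \frac{5 \operatorname{atan}{\left(\frac{1}{2} \right)}}{2} - \frac{\pi}{6}

A candidate is checked by its d/dz: the result must match f(z).
F(z) = \frac{- 15 \operatorname{atan}{\left(z \right)} - 4 \operatorname{atan}{\left(2 z \right)}}{12} is an antiderivative of f.
Check: d/dz[\frac{- 15 \operatorname{atan}{\left(z \right)} - 4 \operatorname{atan}{\left(2 z \right)}}{12}] = \frac{- 68 z^{2} - 23}{48 z^{4} + 60 z^{2} + 12}, which equals f(z).
F(1/2) = - \frac{5 \operatorname{atan}{\left(\frac{1}{2} \right)}}{4} - \frac{\pi}{12}; F(-1/2) = \frac{\pi}{12} + \frac{5 \operatorname{atan}{\left(\frac{1}{2} \right)}}{4}.
Integral = F(1/2) - F(-1/2) = - \frac{5 \operatorname{atan}{\left(\frac{1}{2} \right)}}{2} - \frac{\pi}{6}.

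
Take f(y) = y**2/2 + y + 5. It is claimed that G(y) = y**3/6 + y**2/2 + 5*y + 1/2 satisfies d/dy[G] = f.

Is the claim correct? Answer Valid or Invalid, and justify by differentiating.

d/dy[G] = y**2/2 + y + 5
This equals f(y) exactly, so the claim holds.

Valid - differentiating G returns exactly f.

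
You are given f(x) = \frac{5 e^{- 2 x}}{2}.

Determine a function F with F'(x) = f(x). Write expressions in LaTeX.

A first test for any F(x): its x-derivative must equal f(x) identically.
Check: d/dx[- \frac{5 e^{- 2 x}}{4}] = \frac{5 e^{- 2 x}}{2} = f(x).

An antiderivative is F(x) = - \frac{5 e^{- 2 x}}{4}.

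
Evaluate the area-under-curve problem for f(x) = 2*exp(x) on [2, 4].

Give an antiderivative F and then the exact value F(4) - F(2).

Differentiate the proposed F(x) back; it has to land on f(x) exactly.
F(x) = 2*exp(x) is an antiderivative of f.
Check: d/dx[2*exp(x)] = 2*exp(x) = f(x).
F(4) = 2*exp(4); F(2) = 2*exp(2).
Integral = F(4) - F(2) = -2*exp(2) + 2*exp(4).

Antiderivative: F(x) = 2*exp(x); value = -2*exp(2) + 2*exp(4)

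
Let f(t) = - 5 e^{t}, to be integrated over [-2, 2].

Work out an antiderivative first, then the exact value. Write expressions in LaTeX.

Any candidate F(t) must reproduce f(t) exactly when differentiated.
F(t) = - 5 e^{t} is an antiderivative of f.
Check: d/dt[- 5 e^{t}] = - 5 e^{t} = f(t).
F(2) = - 5 e^{2}; F(-2) = - \frac{5}{e^{2}}.
Integral = F(2) - F(-2) = - 5 e^{2} + \frac{5}{e^{2}}.

Antiderivative: F(t) = - 5 e^{t}; value = - 5 e^{2} + \frac{5}{e^{2}}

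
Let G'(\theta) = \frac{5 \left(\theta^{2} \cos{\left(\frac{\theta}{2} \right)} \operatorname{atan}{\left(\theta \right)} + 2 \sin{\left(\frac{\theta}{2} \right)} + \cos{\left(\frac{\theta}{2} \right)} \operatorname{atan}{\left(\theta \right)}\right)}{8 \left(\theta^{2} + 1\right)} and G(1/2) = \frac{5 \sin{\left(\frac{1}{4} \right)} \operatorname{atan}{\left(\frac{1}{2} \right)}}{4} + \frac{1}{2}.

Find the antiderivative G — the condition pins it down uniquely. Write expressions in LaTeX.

G(\theta) = \frac{5 \sin{\left(\frac{\theta}{2} \right)} \operatorname{atan}{\left(\theta \right)}}{4} + \frac{1}{2}

G'(\theta) has the shape u'v + uv' for u = \frac{5 \operatorname{atan}{\left(\theta \right)}}{4} and v = \sin{\left(\frac{\theta}{2} \right)} — it is the derivative of the product u*v.
A general antiderivative is \frac{5 \sin{\left(\frac{\theta}{2} \right)} \operatorname{atan}{\left(\theta \right)}}{4} + C.
The condition gives C = \frac{5 \sin{\left(\frac{1}{4} \right)} \operatorname{atan}{\left(\frac{1}{2} \right)}}{4} + \frac{1}{2} - (\frac{5 \sin{\left(\frac{1}{4} \right)} \operatorname{atan}{\left(\frac{1}{2} \right)}}{4}) = \frac{1}{2}.
So G(\theta) = \frac{5 \sin{\left(\frac{\theta}{2} \right)} \operatorname{atan}{\left(\theta \right)}}{4} + \frac{1}{2}.
Check: d/d\theta[\frac{5 \sin{\left(\frac{\theta}{2} \right)} \operatorname{atan}{\left(\theta \right)}}{4} + \frac{1}{2}] = \frac{5 \theta^{2} \cos{\left(\frac{\theta}{2} \right)} \operatorname{atan}{\left(\theta \right)} + 10 \sin{\left(\frac{\theta}{2} \right)} + 5 \cos{\left(\frac{\theta}{2} \right)} \operatorname{atan}{\left(\theta \right)}}{8 \theta^{2} + 8}, which equals G'(\theta).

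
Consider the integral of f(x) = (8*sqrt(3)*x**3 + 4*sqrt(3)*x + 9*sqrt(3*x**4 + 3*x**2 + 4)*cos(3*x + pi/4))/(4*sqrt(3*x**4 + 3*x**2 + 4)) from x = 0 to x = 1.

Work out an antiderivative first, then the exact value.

Antiderivative: F(x) = (4*sqrt(3)*sqrt(3*x**4 + 3*x**2 + 4) + 9*sin(3*x + pi/4))/12; value = -2*sqrt(3)/3 - 3*sqrt(2)/8 + 3*sin(pi/4 + 3)/4 + sqrt(30)/3

For F(x) to be correct the identity F'(x) - f(x) = 0 must hold.
F(x) = (4*sqrt(3)*sqrt(3*x**4 + 3*x**2 + 4) + 9*sin(3*x + pi/4))/12 is an antiderivative of f.
Check: d/dx[(4*sqrt(3)*sqrt(3*x**4 + 3*x**2 + 4) + 9*sin(3*x + pi/4))/12] = (8*sqrt(3)*x**3 + 4*sqrt(3)*x + 9*sqrt(3*x**4 + 3*x**2 + 4)*cos(3*x + pi/4))/(4*sqrt(3*x**4 + 3*x**2 + 4)) = f(x).
F(1) = 3*sin(pi/4 + 3)/4 + sqrt(30)/3; F(0) = 3*sqrt(2)/8 + 2*sqrt(3)/3.
Integral = F(1) - F(0) = -2*sqrt(3)/3 - 3*sqrt(2)/8 + 3*sin(pi/4 + 3)/4 + sqrt(30)/3.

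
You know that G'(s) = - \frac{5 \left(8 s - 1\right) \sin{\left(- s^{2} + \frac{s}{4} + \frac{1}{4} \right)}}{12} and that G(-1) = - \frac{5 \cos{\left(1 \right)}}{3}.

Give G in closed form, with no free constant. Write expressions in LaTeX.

G'(s) matches the chain-rule pattern g'(h)*h' with inner function h(s) = - s^{2} + \frac{s}{4} + \frac{1}{4}; substituting u = h(s) collapses the integral.
A general antiderivative is - \frac{5 \cos{\left(- s^{2} + \frac{s}{4} + \frac{1}{4} \right)}}{3} + C.
The condition gives C = - \frac{5 \cos{\left(1 \right)}}{3} - (- \frac{5 \cos{\left(1 \right)}}{3}) = 0.
So G(s) = - \frac{5 \cos{\left(- s^{2} + \frac{s}{4} + \frac{1}{4} \right)}}{3}.
Check: d/ds[- \frac{5 \cos{\left(- s^{2} + \frac{s}{4} + \frac{1}{4} \right)}}{3}] = - \frac{10 s \sin{\left(- s^{2} + \frac{s}{4} + \frac{1}{4} \right)}}{3} + \frac{5 \sin{\left(- s^{2} + \frac{s}{4} + \frac{1}{4} \right)}}{12}, which equals G'(s).

G(s) = - \frac{5 \cos{\left(- s^{2} + \frac{s}{4} + \frac{1}{4} \right)}}{3}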